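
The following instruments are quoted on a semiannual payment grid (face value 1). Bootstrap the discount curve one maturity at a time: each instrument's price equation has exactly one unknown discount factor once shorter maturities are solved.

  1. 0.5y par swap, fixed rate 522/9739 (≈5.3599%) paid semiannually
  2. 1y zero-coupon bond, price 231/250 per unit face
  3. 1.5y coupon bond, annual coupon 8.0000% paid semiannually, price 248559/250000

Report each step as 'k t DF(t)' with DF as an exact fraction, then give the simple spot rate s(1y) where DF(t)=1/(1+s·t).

step 1 [0.5y] swap r/2=261/9739: DF=(1 − 261/9739·(0))/(1+261/9739) = 9739/10000 ≈ 0.973900
step 2 [1y] zero: DF = P = 231/250 ≈ 0.924000
step 3 [1.5y] bond c/2=1/25: DF=(248559/250000 − 1/25·(0.973900+0.924000))/(1+1/25) = 883/1000 ≈ 0.883000

1 1/2 9739/10000
2 1 231/250
3 3/2 883/1000
s(1y) = (1/(231/250) − 1)/(1) = 19/231 ≈ 8.2251%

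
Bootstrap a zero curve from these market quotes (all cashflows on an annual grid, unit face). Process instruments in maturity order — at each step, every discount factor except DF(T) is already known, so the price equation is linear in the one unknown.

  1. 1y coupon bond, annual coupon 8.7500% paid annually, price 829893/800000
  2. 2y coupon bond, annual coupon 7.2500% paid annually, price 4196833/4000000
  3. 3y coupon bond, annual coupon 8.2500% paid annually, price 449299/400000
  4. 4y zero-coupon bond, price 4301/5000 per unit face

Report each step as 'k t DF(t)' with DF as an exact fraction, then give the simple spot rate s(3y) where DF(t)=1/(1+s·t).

step 1 [1y] bond c/1=7/80: DF=(829893/800000 − 7/80·(0))/(1+7/80) = 9539/10000 ≈ 0.953900
step 2 [2y] bond c/1=29/400: DF=(4196833/4000000 − 29/400·(0.953900))/(1+29/400) = 4569/5000 ≈ 0.913800
step 3 [3y] bond c/1=33/400: DF=(449299/400000 − 33/400·(0.953900+0.913800))/(1+33/400) = 8953/10000 ≈ 0.895300
step 4 [4y] zero: DF = P = 4301/5000 ≈ 0.860200

1 1 9539/10000
2 2 4569/5000
3 3 8953/10000
4 4 4301/5000
s(3y) = (1/(8953/10000) − 1)/(3) = 349/8953 ≈ 3.8981%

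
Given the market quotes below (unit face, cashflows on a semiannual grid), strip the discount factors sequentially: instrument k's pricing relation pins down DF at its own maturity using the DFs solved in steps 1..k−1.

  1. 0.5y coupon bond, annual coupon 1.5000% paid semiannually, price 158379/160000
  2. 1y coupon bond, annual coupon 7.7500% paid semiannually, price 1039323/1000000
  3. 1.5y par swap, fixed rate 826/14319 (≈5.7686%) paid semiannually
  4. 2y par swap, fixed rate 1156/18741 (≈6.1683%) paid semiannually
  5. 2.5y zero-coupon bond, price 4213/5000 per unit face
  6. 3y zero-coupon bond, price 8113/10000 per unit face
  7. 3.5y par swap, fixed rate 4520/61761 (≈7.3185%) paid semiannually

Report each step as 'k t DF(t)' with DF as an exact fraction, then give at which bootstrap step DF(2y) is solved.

step 1 [0.5y] bond c/2=3/400: DF=(158379/160000 − 3/400·(0))/(1+3/400) = 393/400 ≈ 0.982500
step 2 [1y] bond c/2=31/800: DF=(1039323/1000000 − 31/800·(0.982500))/(1+31/800) = 9639/10000 ≈ 0.963900
step 3 [1.5y] swap r/2=413/14319: DF=(1 − 413/14319·(0.982500+0.963900))/(1+413/14319) = 4587/5000 ≈ 0.917400
step 4 [2y] swap r/2=578/18741: DF=(1 − 578/18741·(0.982500+0.963900+0.917400))/(1+578/18741) = 2211/2500 ≈ 0.884400
step 5 [2.5y] zero: DF = P = 4213/5000 ≈ 0.842600
step 6 [3y] zero: DF = P = 8113/10000 ≈ 0.811300
step 7 [3.5y] swap r/2=2260/61761: DF=(1 − 2260/61761·(0.982500+0.963900+0.917400+0.884400+0.842600+0.811300))/(1+2260/61761) = 387/500 ≈ 0.774000

1 1/2 393/400
2 1 9639/10000
3 3/2 4587/5000
4 2 2211/2500
5 5/2 4213/5000
6 3 8113/10000
7 7/2 387/500
DF(2y) is solved at step 4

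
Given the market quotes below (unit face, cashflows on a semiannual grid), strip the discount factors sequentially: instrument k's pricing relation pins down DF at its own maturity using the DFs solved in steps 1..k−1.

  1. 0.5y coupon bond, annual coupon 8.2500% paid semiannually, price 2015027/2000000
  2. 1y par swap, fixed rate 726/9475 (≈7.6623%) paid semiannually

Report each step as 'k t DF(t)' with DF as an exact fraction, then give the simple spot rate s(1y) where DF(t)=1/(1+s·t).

1 1/2 2419/2500
2 1 4637/5000
s(1y) = (1/(4637/5000) − 1)/(1) = 363/4637 ≈ 7.8283%

step 1 [0.5y] bond c/2=33/800: DF=(2015027/2000000 − 33/800·(0))/(1+33/800) = 2419/2500 ≈ 0.967600
step 2 [1y] swap r/2=363/9475: DF=(1 − 363/9475·(0.967600))/(1+363/9475) = 4637/5000 ≈ 0.927400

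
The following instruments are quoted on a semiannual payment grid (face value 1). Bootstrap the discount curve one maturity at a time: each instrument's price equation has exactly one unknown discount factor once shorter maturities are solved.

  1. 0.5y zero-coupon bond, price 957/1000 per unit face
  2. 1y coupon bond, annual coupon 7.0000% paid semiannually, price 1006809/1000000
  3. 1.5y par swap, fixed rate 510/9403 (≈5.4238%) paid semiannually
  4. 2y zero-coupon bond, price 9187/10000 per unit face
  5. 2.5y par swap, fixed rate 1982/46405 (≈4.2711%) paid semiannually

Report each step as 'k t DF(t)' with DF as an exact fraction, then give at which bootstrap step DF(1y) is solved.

1 1/2 957/1000
2 1 2351/2500
3 3/2 1847/2000
4 2 9187/10000
5 5/2 9009/10000
DF(1y) is solved at step 2

step 1 [0.5y] zero: DF = P = 957/1000 ≈ 0.957000
step 2 [1y] bond c/2=7/200: DF=(1006809/1000000 − 7/200·(0.957000))/(1+7/200) = 2351/2500 ≈ 0.940400
step 3 [1.5y] swap r/2=255/9403: DF=(1 − 255/9403·(0.957000+0.940400))/(1+255/9403) = 1847/2000 ≈ 0.923500
step 4 [2y] zero: DF = P = 9187/10000 ≈ 0.918700
step 5 [2.5y] swap r/2=991/46405: DF=(1 − 991/46405·(0.957000+0.940400+0.923500+0.918700))/(1+991/46405) = 9009/10000 ≈ 0.900900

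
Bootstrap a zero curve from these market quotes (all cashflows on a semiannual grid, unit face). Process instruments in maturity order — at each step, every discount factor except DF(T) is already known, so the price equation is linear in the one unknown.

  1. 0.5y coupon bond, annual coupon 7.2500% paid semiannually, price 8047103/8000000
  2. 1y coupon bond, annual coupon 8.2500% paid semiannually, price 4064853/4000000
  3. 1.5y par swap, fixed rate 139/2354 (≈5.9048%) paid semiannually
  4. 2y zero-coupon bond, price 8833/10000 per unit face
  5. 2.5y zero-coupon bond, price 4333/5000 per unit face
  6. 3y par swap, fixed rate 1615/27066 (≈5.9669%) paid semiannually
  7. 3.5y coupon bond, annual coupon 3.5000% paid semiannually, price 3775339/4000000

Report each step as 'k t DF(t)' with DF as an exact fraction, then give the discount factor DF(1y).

step 1 [0.5y] bond c/2=29/800: DF=(8047103/8000000 − 29/800·(0))/(1+29/800) = 9707/10000 ≈ 0.970700
step 2 [1y] bond c/2=33/800: DF=(4064853/4000000 − 33/800·(0.970700))/(1+33/800) = 15/16 ≈ 0.937500
step 3 [1.5y] swap r/2=139/4708: DF=(1 − 139/4708·(0.970700+0.937500))/(1+139/4708) = 4583/5000 ≈ 0.916600
step 4 [2y] zero: DF = P = 8833/10000 ≈ 0.883300
step 5 [2.5y] zero: DF = P = 4333/5000 ≈ 0.866600
step 6 [3y] swap r/2=1615/54132: DF=(1 − 1615/54132·(0.970700+0.937500+0.916600+0.883300+0.866600))/(1+1615/54132) = 1677/2000 ≈ 0.838500
step 7 [3.5y] bond c/2=7/400: DF=(3775339/4000000 − 7/400·(0.970700+0.937500+0.916600+0.883300+0.866600+0.838500))/(1+7/400) = 1669/2000 ≈ 0.834500

1 1/2 9707/10000
2 1 15/16
3 3/2 4583/5000
4 2 8833/10000
5 5/2 4333/5000
6 3 1677/2000
7 7/2 1669/2000
DF(1y) = 15/16 ≈ 0.937500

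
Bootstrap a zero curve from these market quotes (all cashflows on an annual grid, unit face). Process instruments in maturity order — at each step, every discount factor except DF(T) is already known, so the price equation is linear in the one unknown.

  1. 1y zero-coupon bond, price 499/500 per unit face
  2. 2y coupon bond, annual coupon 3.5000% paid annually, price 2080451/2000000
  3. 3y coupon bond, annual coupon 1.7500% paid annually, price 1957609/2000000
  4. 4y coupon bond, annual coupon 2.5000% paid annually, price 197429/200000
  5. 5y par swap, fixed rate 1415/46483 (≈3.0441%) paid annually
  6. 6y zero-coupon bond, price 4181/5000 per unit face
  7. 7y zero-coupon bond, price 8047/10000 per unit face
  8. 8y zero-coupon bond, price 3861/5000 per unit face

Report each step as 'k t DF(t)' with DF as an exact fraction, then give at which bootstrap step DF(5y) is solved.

1 1 499/500
2 2 9713/10000
3 3 9281/10000
4 4 2231/2500
5 5 1717/2000
6 6 4181/5000
7 7 8047/10000
8 8 3861/5000
DF(5y) is solved at step 5

step 1 [1y] zero: DF = P = 499/500 ≈ 0.998000
step 2 [2y] bond c/1=7/200: DF=(2080451/2000000 − 7/200·(0.998000))/(1+7/200) = 9713/10000 ≈ 0.971300
step 3 [3y] bond c/1=7/400: DF=(1957609/2000000 − 7/400·(0.998000+0.971300))/(1+7/400) = 9281/10000 ≈ 0.928100
step 4 [4y] bond c/1=1/40: DF=(197429/200000 − 1/40·(0.998000+0.971300+0.928100))/(1+1/40) = 2231/2500 ≈ 0.892400
step 5 [5y] swap r/1=1415/46483: DF=(1 − 1415/46483·(0.998000+0.971300+0.928100+0.892400))/(1+1415/46483) = 1717/2000 ≈ 0.858500
step 6 [6y] zero: DF = P = 4181/5000 ≈ 0.836200
step 7 [7y] zero: DF = P = 8047/10000 ≈ 0.804700
step 8 [8y] zero: DF = P = 3861/5000 ≈ 0.772200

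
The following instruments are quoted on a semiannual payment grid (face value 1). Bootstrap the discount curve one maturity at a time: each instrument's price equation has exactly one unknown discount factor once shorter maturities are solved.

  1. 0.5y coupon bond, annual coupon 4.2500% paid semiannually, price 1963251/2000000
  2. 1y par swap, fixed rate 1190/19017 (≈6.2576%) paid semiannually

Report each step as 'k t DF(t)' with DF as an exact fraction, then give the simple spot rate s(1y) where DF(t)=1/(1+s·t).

1 1/2 2403/2500
2 1 1881/2000
s(1y) = (1/(1881/2000) − 1)/(1) = 119/1881 ≈ 6.3264%

step 1 [0.5y] bond c/2=17/800: DF=(1963251/2000000 − 17/800·(0))/(1+17/800) = 2403/2500 ≈ 0.961200
step 2 [1y] swap r/2=595/19017: DF=(1 − 595/19017·(0.961200))/(1+595/19017) = 1881/2000 ≈ 0.940500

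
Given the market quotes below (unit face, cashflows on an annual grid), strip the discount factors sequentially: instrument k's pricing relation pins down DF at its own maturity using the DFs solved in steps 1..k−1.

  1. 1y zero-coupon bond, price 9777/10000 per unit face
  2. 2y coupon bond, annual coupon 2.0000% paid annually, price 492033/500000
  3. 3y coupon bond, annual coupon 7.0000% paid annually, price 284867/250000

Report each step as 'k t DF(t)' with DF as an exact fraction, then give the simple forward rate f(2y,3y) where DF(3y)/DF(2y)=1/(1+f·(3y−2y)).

1 1 9777/10000
2 2 591/625
3 3 9391/10000
f(2y,3y) = ((591/625)/(9391/10000) − 1)/(1) = 65/9391 ≈ 0.6922%

step 1 [1y] zero: DF = P = 9777/10000 ≈ 0.977700
step 2 [2y] bond c/1=1/50: DF=(492033/500000 − 1/50·(0.977700))/(1+1/50) = 591/625 ≈ 0.945600
step 3 [3y] bond c/1=7/100: DF=(284867/250000 − 7/100·(0.977700+0.945600))/(1+7/100) = 9391/10000 ≈ 0.939100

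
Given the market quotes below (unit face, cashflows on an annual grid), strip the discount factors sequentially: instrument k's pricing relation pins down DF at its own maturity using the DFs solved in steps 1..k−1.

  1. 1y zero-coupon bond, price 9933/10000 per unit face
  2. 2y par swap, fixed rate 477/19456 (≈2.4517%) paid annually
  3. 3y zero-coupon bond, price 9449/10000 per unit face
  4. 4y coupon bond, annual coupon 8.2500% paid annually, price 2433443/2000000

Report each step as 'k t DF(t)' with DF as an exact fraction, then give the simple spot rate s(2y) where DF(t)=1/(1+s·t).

step 1 [1y] zero: DF = P = 9933/10000 ≈ 0.993300
step 2 [2y] swap r/1=477/19456: DF=(1 − 477/19456·(0.993300))/(1+477/19456) = 9523/10000 ≈ 0.952300
step 3 [3y] zero: DF = P = 9449/10000 ≈ 0.944900
step 4 [4y] bond c/1=33/400: DF=(2433443/2000000 − 33/400·(0.993300+0.952300+0.944900))/(1+33/400) = 9037/10000 ≈ 0.903700

1 1 9933/10000
2 2 9523/10000
3 3 9449/10000
4 4 9037/10000
s(2y) = (1/(9523/10000) − 1)/(2) = 477/19046 ≈ 2.5045%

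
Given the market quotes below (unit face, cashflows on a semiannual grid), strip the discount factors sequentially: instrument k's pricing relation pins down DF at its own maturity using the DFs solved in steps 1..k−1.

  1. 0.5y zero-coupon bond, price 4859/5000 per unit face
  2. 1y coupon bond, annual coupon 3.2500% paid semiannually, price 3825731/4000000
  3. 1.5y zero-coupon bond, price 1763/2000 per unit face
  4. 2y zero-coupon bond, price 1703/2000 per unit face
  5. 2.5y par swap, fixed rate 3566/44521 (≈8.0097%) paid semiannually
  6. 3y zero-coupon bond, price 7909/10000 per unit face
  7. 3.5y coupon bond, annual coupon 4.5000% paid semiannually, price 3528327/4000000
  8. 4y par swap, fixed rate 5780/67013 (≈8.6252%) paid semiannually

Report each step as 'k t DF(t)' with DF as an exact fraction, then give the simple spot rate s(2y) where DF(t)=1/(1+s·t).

step 1 [0.5y] zero: DF = P = 4859/5000 ≈ 0.971800
step 2 [1y] bond c/2=13/800: DF=(3825731/4000000 − 13/800·(0.971800))/(1+13/800) = 1157/1250 ≈ 0.925600
step 3 [1.5y] zero: DF = P = 1763/2000 ≈ 0.881500
step 4 [2y] zero: DF = P = 1703/2000 ≈ 0.851500
step 5 [2.5y] swap r/2=1783/44521: DF=(1 − 1783/44521·(0.971800+0.925600+0.881500+0.851500))/(1+1783/44521) = 8217/10000 ≈ 0.821700
step 6 [3y] zero: DF = P = 7909/10000 ≈ 0.790900
step 7 [3.5y] bond c/2=9/400: DF=(3528327/4000000 − 9/400·(0.971800+0.925600+0.881500+0.851500+0.821700+0.790900))/(1+9/400) = 7473/10000 ≈ 0.747300
step 8 [4y] swap r/2=2890/67013: DF=(1 − 2890/67013·(0.971800+0.925600+0.881500+0.851500+0.821700+0.790900+0.747300))/(1+2890/67013) = 711/1000 ≈ 0.711000

1 1/2 4859/5000
2 1 1157/1250
3 3/2 1763/2000
4 2 1703/2000
5 5/2 8217/10000
6 3 7909/10000
7 7/2 7473/10000
8 4 711/1000
s(2y) = (1/(1703/2000) − 1)/(2) = 297/3406 ≈ 8.7199%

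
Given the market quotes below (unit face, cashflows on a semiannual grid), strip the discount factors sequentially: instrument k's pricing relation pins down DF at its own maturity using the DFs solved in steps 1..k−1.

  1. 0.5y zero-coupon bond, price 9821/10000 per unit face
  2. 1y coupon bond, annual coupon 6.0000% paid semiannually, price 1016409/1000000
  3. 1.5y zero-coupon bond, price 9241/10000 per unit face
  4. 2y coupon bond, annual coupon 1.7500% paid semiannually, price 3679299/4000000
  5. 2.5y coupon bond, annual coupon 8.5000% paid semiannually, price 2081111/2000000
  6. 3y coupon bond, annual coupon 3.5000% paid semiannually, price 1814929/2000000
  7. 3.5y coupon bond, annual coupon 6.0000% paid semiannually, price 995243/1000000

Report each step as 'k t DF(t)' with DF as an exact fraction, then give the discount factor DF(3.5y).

1 1/2 9821/10000
2 1 4791/5000
3 3/2 9241/10000
4 2 887/1000
5 5/2 2113/2500
6 3 508/625
7 7/2 8087/10000
DF(3.5y) = 8087/10000 ≈ 0.808700

step 1 [0.5y] zero: DF = P = 9821/10000 ≈ 0.982100
step 2 [1y] bond c/2=3/100: DF=(1016409/1000000 − 3/100·(0.982100))/(1+3/100) = 4791/5000 ≈ 0.958200
step 3 [1.5y] zero: DF = P = 9241/10000 ≈ 0.924100
step 4 [2y] bond c/2=7/800: DF=(3679299/4000000 − 7/800·(0.982100+0.958200+0.924100))/(1+7/800) = 887/1000 ≈ 0.887000
step 5 [2.5y] bond c/2=17/400: DF=(2081111/2000000 − 17/400·(0.982100+0.958200+0.924100+0.887000))/(1+17/400) = 2113/2500 ≈ 0.845200
step 6 [3y] bond c/2=7/400: DF=(1814929/2000000 − 7/400·(0.982100+0.958200+0.924100+0.887000+0.845200))/(1+7/400) = 508/625 ≈ 0.812800
step 7 [3.5y] bond c/2=3/100: DF=(995243/1000000 − 3/100·(0.982100+0.958200+0.924100+0.887000+0.845200+0.812800))/(1+3/100) = 8087/10000 ≈ 0.808700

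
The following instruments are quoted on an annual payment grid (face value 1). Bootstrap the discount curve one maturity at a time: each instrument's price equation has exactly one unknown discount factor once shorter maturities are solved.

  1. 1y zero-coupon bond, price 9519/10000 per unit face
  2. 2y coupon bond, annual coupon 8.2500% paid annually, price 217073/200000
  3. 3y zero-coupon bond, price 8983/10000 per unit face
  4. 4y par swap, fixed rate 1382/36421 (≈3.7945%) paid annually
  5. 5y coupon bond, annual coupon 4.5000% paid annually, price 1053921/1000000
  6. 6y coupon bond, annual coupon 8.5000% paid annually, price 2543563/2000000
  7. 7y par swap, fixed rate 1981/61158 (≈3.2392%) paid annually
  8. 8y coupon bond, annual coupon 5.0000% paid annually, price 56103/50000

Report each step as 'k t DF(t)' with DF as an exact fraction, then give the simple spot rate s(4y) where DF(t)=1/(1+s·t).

1 1 9519/10000
2 2 9301/10000
3 3 8983/10000
4 4 4309/5000
5 5 8517/10000
6 6 8201/10000
7 7 8019/10000
8 8 3887/5000
s(4y) = (1/(4309/5000) − 1)/(4) = 691/17236 ≈ 4.0091%

step 1 [1y] zero: DF = P = 9519/10000 ≈ 0.951900
step 2 [2y] bond c/1=33/400: DF=(217073/200000 − 33/400·(0.951900))/(1+33/400) = 9301/10000 ≈ 0.930100
step 3 [3y] zero: DF = P = 8983/10000 ≈ 0.898300
step 4 [4y] swap r/1=1382/36421: DF=(1 − 1382/36421·(0.951900+0.930100+0.898300))/(1+1382/36421) = 4309/5000 ≈ 0.861800
step 5 [5y] bond c/1=9/200: DF=(1053921/1000000 − 9/200·(0.951900+0.930100+0.898300+0.861800))/(1+9/200) = 8517/10000 ≈ 0.851700
step 6 [6y] bond c/1=17/200: DF=(2543563/2000000 − 17/200·(0.951900+0.930100+0.898300+0.861800+0.851700))/(1+17/200) = 8201/10000 ≈ 0.820100
step 7 [7y] swap r/1=1981/61158: DF=(1 − 1981/61158·(0.951900+0.930100+0.898300+0.861800+0.851700+0.820100))/(1+1981/61158) = 8019/10000 ≈ 0.801900
step 8 [8y] bond c/1=1/20: DF=(56103/50000 − 1/20·(0.951900+0.930100+0.898300+0.861800+0.851700+0.820100+0.801900))/(1+1/20) = 3887/5000 ≈ 0.777400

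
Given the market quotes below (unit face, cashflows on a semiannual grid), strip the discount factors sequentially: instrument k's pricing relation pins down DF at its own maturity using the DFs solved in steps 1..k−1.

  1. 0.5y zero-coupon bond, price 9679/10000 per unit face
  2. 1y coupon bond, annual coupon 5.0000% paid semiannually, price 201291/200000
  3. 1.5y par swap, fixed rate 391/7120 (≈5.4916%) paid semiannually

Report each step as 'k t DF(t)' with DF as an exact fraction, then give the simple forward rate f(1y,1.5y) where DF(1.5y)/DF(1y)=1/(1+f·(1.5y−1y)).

1 1/2 9679/10000
2 1 9583/10000
3 3/2 4609/5000
f(1y,1.5y) = ((9583/10000)/(4609/5000) − 1)/(1/2) = 365/4609 ≈ 7.9193%

step 1 [0.5y] zero: DF = P = 9679/10000 ≈ 0.967900
step 2 [1y] bond c/2=1/40: DF=(201291/200000 − 1/40·(0.967900))/(1+1/40) = 9583/10000 ≈ 0.958300
step 3 [1.5y] swap r/2=391/14240: DF=(1 − 391/14240·(0.967900+0.958300))/(1+391/14240) = 4609/5000 ≈ 0.921800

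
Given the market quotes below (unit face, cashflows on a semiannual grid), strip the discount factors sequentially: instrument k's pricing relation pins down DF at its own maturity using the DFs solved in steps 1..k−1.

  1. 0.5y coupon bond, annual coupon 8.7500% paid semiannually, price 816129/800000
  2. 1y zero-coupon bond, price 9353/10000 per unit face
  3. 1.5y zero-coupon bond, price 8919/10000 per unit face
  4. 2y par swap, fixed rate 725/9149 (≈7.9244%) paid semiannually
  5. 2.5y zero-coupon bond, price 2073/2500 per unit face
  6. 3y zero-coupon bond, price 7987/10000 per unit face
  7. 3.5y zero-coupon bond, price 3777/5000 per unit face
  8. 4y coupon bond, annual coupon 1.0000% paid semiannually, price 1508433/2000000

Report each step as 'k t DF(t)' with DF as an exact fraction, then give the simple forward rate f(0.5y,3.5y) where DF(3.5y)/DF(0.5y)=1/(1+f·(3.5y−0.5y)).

step 1 [0.5y] bond c/2=7/160: DF=(816129/800000 − 7/160·(0))/(1+7/160) = 4887/5000 ≈ 0.977400
step 2 [1y] zero: DF = P = 9353/10000 ≈ 0.935300
step 3 [1.5y] zero: DF = P = 8919/10000 ≈ 0.891900
step 4 [2y] swap r/2=725/18298: DF=(1 − 725/18298·(0.977400+0.935300+0.891900))/(1+725/18298) = 171/200 ≈ 0.855000
step 5 [2.5y] zero: DF = P = 2073/2500 ≈ 0.829200
step 6 [3y] zero: DF = P = 7987/10000 ≈ 0.798700
step 7 [3.5y] zero: DF = P = 3777/5000 ≈ 0.755400
step 8 [4y] bond c/2=1/200: DF=(1508433/2000000 − 1/200·(0.977400+0.935300+0.891900+0.855000+0.829200+0.798700+0.755400))/(1+1/200) = 1801/2500 ≈ 0.720400

1 1/2 4887/5000
2 1 9353/10000
3 3/2 8919/10000
4 2 171/200
5 5/2 2073/2500
6 3 7987/10000
7 7/2 3777/5000
8 4 1801/2500
f(0.5y,3.5y) = ((4887/5000)/(3777/5000) − 1)/(3) = 370/3777 ≈ 9.7961%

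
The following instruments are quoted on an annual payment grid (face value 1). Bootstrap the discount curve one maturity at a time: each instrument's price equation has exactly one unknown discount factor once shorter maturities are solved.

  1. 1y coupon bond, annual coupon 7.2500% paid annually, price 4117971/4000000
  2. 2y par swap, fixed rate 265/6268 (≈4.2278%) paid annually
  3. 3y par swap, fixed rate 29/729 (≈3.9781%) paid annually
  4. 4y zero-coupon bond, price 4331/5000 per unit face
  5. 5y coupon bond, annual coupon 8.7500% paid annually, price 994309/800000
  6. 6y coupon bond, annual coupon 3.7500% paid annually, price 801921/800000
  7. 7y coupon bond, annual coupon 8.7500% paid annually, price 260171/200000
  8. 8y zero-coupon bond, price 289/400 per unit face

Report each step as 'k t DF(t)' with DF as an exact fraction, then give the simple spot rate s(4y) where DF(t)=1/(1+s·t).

step 1 [1y] bond c/1=29/400: DF=(4117971/4000000 − 29/400·(0))/(1+29/400) = 9599/10000 ≈ 0.959900
step 2 [2y] swap r/1=265/6268: DF=(1 − 265/6268·(0.959900))/(1+265/6268) = 1841/2000 ≈ 0.920500
step 3 [3y] swap r/1=29/729: DF=(1 − 29/729·(0.959900+0.920500))/(1+29/729) = 4449/5000 ≈ 0.889800
step 4 [4y] zero: DF = P = 4331/5000 ≈ 0.866200
step 5 [5y] bond c/1=7/80: DF=(994309/800000 − 7/80·(0.959900+0.920500+0.889800+0.866200))/(1+7/80) = 8503/10000 ≈ 0.850300
step 6 [6y] bond c/1=3/80: DF=(801921/800000 − 3/80·(0.959900+0.920500+0.889800+0.866200+0.850300))/(1+3/80) = 201/250 ≈ 0.804000
step 7 [7y] bond c/1=7/80: DF=(260171/200000 − 7/80·(0.959900+0.920500+0.889800+0.866200+0.850300+0.804000))/(1+7/80) = 1541/2000 ≈ 0.770500
step 8 [8y] zero: DF = P = 289/400 ≈ 0.722500

1 1 9599/10000
2 2 1841/2000
3 3 4449/5000
4 4 4331/5000
5 5 8503/10000
6 6 201/250
7 7 1541/2000
8 8 289/400
s(4y) = (1/(4331/5000) − 1)/(4) = 669/17324 ≈ 3.8617%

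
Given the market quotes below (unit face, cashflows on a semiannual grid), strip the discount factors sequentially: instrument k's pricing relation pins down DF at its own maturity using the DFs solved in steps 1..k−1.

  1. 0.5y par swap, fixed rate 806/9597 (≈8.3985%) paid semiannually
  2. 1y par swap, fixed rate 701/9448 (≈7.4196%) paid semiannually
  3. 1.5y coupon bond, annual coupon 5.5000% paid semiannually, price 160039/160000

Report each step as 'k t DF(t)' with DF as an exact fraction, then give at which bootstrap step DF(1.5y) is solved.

step 1 [0.5y] swap r/2=403/9597: DF=(1 − 403/9597·(0))/(1+403/9597) = 9597/10000 ≈ 0.959700
step 2 [1y] swap r/2=701/18896: DF=(1 − 701/18896·(0.959700))/(1+701/18896) = 9299/10000 ≈ 0.929900
step 3 [1.5y] bond c/2=11/400: DF=(160039/160000 − 11/400·(0.959700+0.929900))/(1+11/400) = 9229/10000 ≈ 0.922900

1 1/2 9597/10000
2 1 9299/10000
3 3/2 9229/10000
DF(1.5y) is solved at step 3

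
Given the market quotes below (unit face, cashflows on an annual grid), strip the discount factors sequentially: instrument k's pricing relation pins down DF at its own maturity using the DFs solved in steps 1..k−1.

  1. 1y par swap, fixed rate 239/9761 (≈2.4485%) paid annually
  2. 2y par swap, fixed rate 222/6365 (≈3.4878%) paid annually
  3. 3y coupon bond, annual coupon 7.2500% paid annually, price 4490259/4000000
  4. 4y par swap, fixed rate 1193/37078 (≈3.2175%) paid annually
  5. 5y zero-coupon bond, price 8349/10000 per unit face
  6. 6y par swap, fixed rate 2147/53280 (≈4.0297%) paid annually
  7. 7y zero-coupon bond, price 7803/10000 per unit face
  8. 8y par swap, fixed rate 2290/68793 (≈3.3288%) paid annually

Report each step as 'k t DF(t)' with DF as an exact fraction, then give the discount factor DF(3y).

1 1 9761/10000
2 2 4667/5000
3 3 1147/1250
4 4 8807/10000
5 5 8349/10000
6 6 7853/10000
7 7 7803/10000
8 8 771/1000
DF(3y) = 1147/1250 ≈ 0.917600

step 1 [1y] swap r/1=239/9761: DF=(1 − 239/9761·(0))/(1+239/9761) = 9761/10000 ≈ 0.976100
step 2 [2y] swap r/1=222/6365: DF=(1 − 222/6365·(0.976100))/(1+222/6365) = 4667/5000 ≈ 0.933400
step 3 [3y] bond c/1=29/400: DF=(4490259/4000000 − 29/400·(0.976100+0.933400))/(1+29/400) = 1147/1250 ≈ 0.917600
step 4 [4y] swap r/1=1193/37078: DF=(1 − 1193/37078·(0.976100+0.933400+0.917600))/(1+1193/37078) = 8807/10000 ≈ 0.880700
step 5 [5y] zero: DF = P = 8349/10000 ≈ 0.834900
step 6 [6y] swap r/1=2147/53280: DF=(1 − 2147/53280·(0.976100+0.933400+0.917600+0.880700+0.834900))/(1+2147/53280) = 7853/10000 ≈ 0.785300
step 7 [7y] zero: DF = P = 7803/10000 ≈ 0.780300
step 8 [8y] swap r/1=2290/68793: DF=(1 − 2290/68793·(0.976100+0.933400+0.917600+0.880700+0.834900+0.785300+0.780300))/(1+2290/68793) = 771/1000 ≈ 0.771000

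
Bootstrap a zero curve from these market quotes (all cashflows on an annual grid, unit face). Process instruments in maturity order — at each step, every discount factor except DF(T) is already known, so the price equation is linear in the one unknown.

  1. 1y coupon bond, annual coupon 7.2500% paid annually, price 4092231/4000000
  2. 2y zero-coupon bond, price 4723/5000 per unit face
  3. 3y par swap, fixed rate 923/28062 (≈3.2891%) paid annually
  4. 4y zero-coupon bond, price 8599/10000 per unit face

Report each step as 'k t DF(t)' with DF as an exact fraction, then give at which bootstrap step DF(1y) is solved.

step 1 [1y] bond c/1=29/400: DF=(4092231/4000000 − 29/400·(0))/(1+29/400) = 9539/10000 ≈ 0.953900
step 2 [2y] zero: DF = P = 4723/5000 ≈ 0.944600
step 3 [3y] swap r/1=923/28062: DF=(1 − 923/28062·(0.953900+0.944600))/(1+923/28062) = 9077/10000 ≈ 0.907700
step 4 [4y] zero: DF = P = 8599/10000 ≈ 0.859900

1 1 9539/10000
2 2 4723/5000
3 3 9077/10000
4 4 8599/10000
DF(1y) is solved at step 1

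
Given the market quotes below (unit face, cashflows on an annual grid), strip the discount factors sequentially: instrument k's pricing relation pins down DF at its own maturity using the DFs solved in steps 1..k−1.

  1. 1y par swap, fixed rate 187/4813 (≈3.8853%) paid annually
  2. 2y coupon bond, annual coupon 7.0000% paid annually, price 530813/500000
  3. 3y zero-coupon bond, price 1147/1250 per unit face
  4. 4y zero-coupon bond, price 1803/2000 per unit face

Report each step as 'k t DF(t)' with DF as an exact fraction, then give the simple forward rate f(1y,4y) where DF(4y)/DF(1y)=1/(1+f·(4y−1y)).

step 1 [1y] swap r/1=187/4813: DF=(1 − 187/4813·(0))/(1+187/4813) = 4813/5000 ≈ 0.962600
step 2 [2y] bond c/1=7/100: DF=(530813/500000 − 7/100·(0.962600))/(1+7/100) = 2323/2500 ≈ 0.929200
step 3 [3y] zero: DF = P = 1147/1250 ≈ 0.917600
step 4 [4y] zero: DF = P = 1803/2000 ≈ 0.901500

1 1 4813/5000
2 2 2323/2500
3 3 1147/1250
4 4 1803/2000
f(1y,4y) = ((4813/5000)/(1803/2000) − 1)/(3) = 611/27045 ≈ 2.2592%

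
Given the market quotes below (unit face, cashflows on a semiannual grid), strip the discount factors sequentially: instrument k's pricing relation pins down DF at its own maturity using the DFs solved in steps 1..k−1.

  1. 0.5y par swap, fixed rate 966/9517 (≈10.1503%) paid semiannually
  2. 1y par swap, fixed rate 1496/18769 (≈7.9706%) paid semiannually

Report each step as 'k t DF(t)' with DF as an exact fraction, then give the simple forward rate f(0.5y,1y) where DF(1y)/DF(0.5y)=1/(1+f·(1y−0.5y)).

step 1 [0.5y] swap r/2=483/9517: DF=(1 − 483/9517·(0))/(1+483/9517) = 9517/10000 ≈ 0.951700
step 2 [1y] swap r/2=748/18769: DF=(1 − 748/18769·(0.951700))/(1+748/18769) = 2313/2500 ≈ 0.925200

1 1/2 9517/10000
2 1 2313/2500
f(0.5y,1y) = ((9517/10000)/(2313/2500) − 1)/(1/2) = 265/4626 ≈ 5.7285%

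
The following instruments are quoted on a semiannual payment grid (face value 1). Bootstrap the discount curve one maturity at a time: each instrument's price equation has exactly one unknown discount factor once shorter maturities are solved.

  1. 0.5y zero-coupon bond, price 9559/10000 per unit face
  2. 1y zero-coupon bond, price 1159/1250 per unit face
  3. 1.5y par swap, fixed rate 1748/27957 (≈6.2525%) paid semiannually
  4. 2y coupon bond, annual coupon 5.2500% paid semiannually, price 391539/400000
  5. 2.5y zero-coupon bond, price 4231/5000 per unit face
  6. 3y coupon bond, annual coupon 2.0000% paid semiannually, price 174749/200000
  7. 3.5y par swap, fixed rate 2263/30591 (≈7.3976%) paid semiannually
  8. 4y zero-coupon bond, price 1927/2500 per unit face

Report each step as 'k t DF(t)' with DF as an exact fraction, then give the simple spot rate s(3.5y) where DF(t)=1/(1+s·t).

step 1 [0.5y] zero: DF = P = 9559/10000 ≈ 0.955900
step 2 [1y] zero: DF = P = 1159/1250 ≈ 0.927200
step 3 [1.5y] swap r/2=874/27957: DF=(1 − 874/27957·(0.955900+0.927200))/(1+874/27957) = 4563/5000 ≈ 0.912600
step 4 [2y] bond c/2=21/800: DF=(391539/400000 − 21/800·(0.955900+0.927200+0.912600))/(1+21/800) = 8823/10000 ≈ 0.882300
step 5 [2.5y] zero: DF = P = 4231/5000 ≈ 0.846200
step 6 [3y] bond c/2=1/100: DF=(174749/200000 − 1/100·(0.955900+0.927200+0.912600+0.882300+0.846200))/(1+1/100) = 8203/10000 ≈ 0.820300
step 7 [3.5y] swap r/2=2263/61182: DF=(1 − 2263/61182·(0.955900+0.927200+0.912600+0.882300+0.846200+0.820300))/(1+2263/61182) = 7737/10000 ≈ 0.773700
step 8 [4y] zero: DF = P = 1927/2500 ≈ 0.770800

1 1/2 9559/10000
2 1 1159/1250
3 3/2 4563/5000
4 2 8823/10000
5 5/2 4231/5000
6 3 8203/10000
7 7/2 7737/10000
8 4 1927/2500
s(3.5y) = (1/(7737/10000) − 1)/(7/2) = 4526/54159 ≈ 8.3569%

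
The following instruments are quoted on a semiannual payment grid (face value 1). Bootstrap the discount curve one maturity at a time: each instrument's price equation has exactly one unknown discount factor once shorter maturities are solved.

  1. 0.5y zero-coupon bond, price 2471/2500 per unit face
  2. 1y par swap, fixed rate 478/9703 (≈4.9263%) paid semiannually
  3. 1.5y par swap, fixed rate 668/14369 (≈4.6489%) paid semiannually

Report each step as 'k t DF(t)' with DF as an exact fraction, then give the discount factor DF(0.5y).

1 1/2 2471/2500
2 1 4761/5000
3 3/2 2333/2500
DF(0.5y) = 2471/2500 ≈ 0.988400

step 1 [0.5y] zero: DF = P = 2471/2500 ≈ 0.988400
step 2 [1y] swap r/2=239/9703: DF=(1 − 239/9703·(0.988400))/(1+239/9703) = 4761/5000 ≈ 0.952200
step 3 [1.5y] swap r/2=334/14369: DF=(1 − 334/14369·(0.988400+0.952200))/(1+334/14369) = 2333/2500 ≈ 0.933200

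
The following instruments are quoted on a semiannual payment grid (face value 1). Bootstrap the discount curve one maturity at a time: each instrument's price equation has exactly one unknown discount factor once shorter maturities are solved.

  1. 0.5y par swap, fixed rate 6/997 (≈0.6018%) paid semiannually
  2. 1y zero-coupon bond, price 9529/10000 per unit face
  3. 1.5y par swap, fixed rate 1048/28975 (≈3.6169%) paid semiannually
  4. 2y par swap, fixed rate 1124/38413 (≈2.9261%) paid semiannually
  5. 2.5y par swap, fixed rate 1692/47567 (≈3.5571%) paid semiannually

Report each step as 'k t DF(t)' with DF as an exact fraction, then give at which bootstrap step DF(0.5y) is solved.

step 1 [0.5y] swap r/2=3/997: DF=(1 − 3/997·(0))/(1+3/997) = 997/1000 ≈ 0.997000
step 2 [1y] zero: DF = P = 9529/10000 ≈ 0.952900
step 3 [1.5y] swap r/2=524/28975: DF=(1 − 524/28975·(0.997000+0.952900))/(1+524/28975) = 2369/2500 ≈ 0.947600
step 4 [2y] swap r/2=562/38413: DF=(1 − 562/38413·(0.997000+0.952900+0.947600))/(1+562/38413) = 4719/5000 ≈ 0.943800
step 5 [2.5y] swap r/2=846/47567: DF=(1 − 846/47567·(0.997000+0.952900+0.947600+0.943800))/(1+846/47567) = 4577/5000 ≈ 0.915400

1 1/2 997/1000
2 1 9529/10000
3 3/2 2369/2500
4 2 4719/5000
5 5/2 4577/5000
DF(0.5y) is solved at step 1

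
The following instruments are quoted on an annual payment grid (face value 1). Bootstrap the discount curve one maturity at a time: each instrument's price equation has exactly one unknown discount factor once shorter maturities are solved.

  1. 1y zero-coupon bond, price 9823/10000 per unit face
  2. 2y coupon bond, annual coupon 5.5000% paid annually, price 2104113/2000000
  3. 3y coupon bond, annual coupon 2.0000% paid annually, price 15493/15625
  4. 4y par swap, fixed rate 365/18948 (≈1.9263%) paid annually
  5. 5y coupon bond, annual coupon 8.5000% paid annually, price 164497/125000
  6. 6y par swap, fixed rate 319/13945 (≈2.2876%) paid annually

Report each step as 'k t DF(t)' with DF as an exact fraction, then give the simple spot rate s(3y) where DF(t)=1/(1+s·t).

1 1 9823/10000
2 2 473/500
3 3 9343/10000
4 4 927/1000
5 5 229/250
6 6 2181/2500
s(3y) = (1/(9343/10000) − 1)/(3) = 219/9343 ≈ 2.3440%

step 1 [1y] zero: DF = P = 9823/10000 ≈ 0.982300
step 2 [2y] bond c/1=11/200: DF=(2104113/2000000 − 11/200·(0.982300))/(1+11/200) = 473/500 ≈ 0.946000
step 3 [3y] bond c/1=1/50: DF=(15493/15625 − 1/50·(0.982300+0.946000))/(1+1/50) = 9343/10000 ≈ 0.934300
step 4 [4y] swap r/1=365/18948: DF=(1 − 365/18948·(0.982300+0.946000+0.934300))/(1+365/18948) = 927/1000 ≈ 0.927000
step 5 [5y] bond c/1=17/200: DF=(164497/125000 − 17/200·(0.982300+0.946000+0.934300+0.927000))/(1+17/200) = 229/250 ≈ 0.916000
step 6 [6y] swap r/1=319/13945: DF=(1 − 319/13945·(0.982300+0.946000+0.934300+0.927000+0.916000))/(1+319/13945) = 2181/2500 ≈ 0.872400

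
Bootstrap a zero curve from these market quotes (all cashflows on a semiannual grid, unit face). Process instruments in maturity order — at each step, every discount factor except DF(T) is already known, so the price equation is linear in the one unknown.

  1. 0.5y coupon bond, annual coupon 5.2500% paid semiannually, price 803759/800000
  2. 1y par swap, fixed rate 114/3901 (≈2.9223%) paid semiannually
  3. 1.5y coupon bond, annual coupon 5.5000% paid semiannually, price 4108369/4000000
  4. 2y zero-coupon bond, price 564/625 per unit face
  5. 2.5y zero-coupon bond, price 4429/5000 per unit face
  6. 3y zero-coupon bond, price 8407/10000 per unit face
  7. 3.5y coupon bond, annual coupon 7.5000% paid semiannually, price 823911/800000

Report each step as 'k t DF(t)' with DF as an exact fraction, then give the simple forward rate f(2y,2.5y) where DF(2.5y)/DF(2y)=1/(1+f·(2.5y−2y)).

1 1/2 979/1000
2 1 1943/2000
3 3/2 4737/5000
4 2 564/625
5 5/2 4429/5000
6 3 8407/10000
7 7/2 7929/10000
f(2y,2.5y) = ((564/625)/(4429/5000) − 1)/(1/2) = 166/4429 ≈ 3.7480%

step 1 [0.5y] bond c/2=21/800: DF=(803759/800000 − 21/800·(0))/(1+21/800) = 979/1000 ≈ 0.979000
step 2 [1y] swap r/2=57/3901: DF=(1 − 57/3901·(0.979000))/(1+57/3901) = 1943/2000 ≈ 0.971500
step 3 [1.5y] bond c/2=11/400: DF=(4108369/4000000 − 11/400·(0.979000+0.971500))/(1+11/400) = 4737/5000 ≈ 0.947400
step 4 [2y] zero: DF = P = 564/625 ≈ 0.902400
step 5 [2.5y] zero: DF = P = 4429/5000 ≈ 0.885800
step 6 [3y] zero: DF = P = 8407/10000 ≈ 0.840700
step 7 [3.5y] bond c/2=3/80: DF=(823911/800000 − 3/80·(0.979000+0.971500+0.947400+0.902400+0.885800+0.840700))/(1+3/80) = 7929/10000 ≈ 0.792900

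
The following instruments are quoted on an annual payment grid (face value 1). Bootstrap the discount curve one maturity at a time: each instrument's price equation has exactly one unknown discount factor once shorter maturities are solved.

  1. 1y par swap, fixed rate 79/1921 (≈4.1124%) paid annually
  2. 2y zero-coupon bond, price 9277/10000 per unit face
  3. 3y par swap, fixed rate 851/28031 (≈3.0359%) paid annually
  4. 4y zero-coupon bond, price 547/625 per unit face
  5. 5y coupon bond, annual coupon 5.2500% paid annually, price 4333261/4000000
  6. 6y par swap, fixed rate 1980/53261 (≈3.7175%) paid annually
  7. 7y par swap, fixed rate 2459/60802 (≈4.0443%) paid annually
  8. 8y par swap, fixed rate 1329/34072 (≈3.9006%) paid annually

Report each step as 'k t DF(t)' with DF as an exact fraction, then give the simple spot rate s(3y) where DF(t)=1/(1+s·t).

1 1 1921/2000
2 2 9277/10000
3 3 9149/10000
4 4 547/625
5 5 4229/5000
6 6 401/500
7 7 7541/10000
8 8 3671/5000
s(3y) = (1/(9149/10000) − 1)/(3) = 851/27447 ≈ 3.1005%

step 1 [1y] swap r/1=79/1921: DF=(1 − 79/1921·(0))/(1+79/1921) = 1921/2000 ≈ 0.960500
step 2 [2y] zero: DF = P = 9277/10000 ≈ 0.927700
step 3 [3y] swap r/1=851/28031: DF=(1 − 851/28031·(0.960500+0.927700))/(1+851/28031) = 9149/10000 ≈ 0.914900
step 4 [4y] zero: DF = P = 547/625 ≈ 0.875200
step 5 [5y] bond c/1=21/400: DF=(4333261/4000000 − 21/400·(0.960500+0.927700+0.914900+0.875200))/(1+21/400) = 4229/5000 ≈ 0.845800
step 6 [6y] swap r/1=1980/53261: DF=(1 − 1980/53261·(0.960500+0.927700+0.914900+0.875200+0.845800))/(1+1980/53261) = 401/500 ≈ 0.802000
step 7 [7y] swap r/1=2459/60802: DF=(1 − 2459/60802·(0.960500+0.927700+0.914900+0.875200+0.845800+0.802000))/(1+2459/60802) = 7541/10000 ≈ 0.754100
step 8 [8y] swap r/1=1329/34072: DF=(1 − 1329/34072·(0.960500+0.927700+0.914900+0.875200+0.845800+0.802000+0.754100))/(1+1329/34072) = 3671/5000 ≈ 0.734200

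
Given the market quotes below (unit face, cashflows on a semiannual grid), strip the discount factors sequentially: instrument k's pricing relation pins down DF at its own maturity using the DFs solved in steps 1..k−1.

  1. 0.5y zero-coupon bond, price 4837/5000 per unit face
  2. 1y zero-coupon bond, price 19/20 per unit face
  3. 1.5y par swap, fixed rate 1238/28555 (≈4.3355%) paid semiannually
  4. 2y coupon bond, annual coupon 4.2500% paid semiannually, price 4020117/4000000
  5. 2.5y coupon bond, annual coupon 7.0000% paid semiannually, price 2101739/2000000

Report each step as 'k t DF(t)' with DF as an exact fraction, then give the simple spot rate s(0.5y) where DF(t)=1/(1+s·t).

step 1 [0.5y] zero: DF = P = 4837/5000 ≈ 0.967400
step 2 [1y] zero: DF = P = 19/20 ≈ 0.950000
step 3 [1.5y] swap r/2=619/28555: DF=(1 − 619/28555·(0.967400+0.950000))/(1+619/28555) = 9381/10000 ≈ 0.938100
step 4 [2y] bond c/2=17/800: DF=(4020117/4000000 − 17/800·(0.967400+0.950000+0.938100))/(1+17/800) = 9247/10000 ≈ 0.924700
step 5 [2.5y] bond c/2=7/200: DF=(2101739/2000000 − 7/200·(0.967400+0.950000+0.938100+0.924700))/(1+7/200) = 71/80 ≈ 0.887500

1 1/2 4837/5000
2 1 19/20
3 3/2 9381/10000
4 2 9247/10000
5 5/2 71/80
s(0.5y) = (1/(4837/5000) − 1)/(1/2) = 326/4837 ≈ 6.7397%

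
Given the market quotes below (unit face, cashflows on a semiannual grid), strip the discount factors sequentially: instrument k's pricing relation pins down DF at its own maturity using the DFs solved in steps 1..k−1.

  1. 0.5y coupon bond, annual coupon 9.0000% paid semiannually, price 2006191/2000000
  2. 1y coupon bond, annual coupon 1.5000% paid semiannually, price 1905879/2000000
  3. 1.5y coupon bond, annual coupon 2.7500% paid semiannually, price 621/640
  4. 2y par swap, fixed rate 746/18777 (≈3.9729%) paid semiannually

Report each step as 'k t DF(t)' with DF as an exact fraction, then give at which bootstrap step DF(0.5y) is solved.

step 1 [0.5y] bond c/2=9/200: DF=(2006191/2000000 − 9/200·(0))/(1+9/200) = 9599/10000 ≈ 0.959900
step 2 [1y] bond c/2=3/400: DF=(1905879/2000000 − 3/400·(0.959900))/(1+3/400) = 9387/10000 ≈ 0.938700
step 3 [1.5y] bond c/2=11/800: DF=(621/640 − 11/800·(0.959900+0.938700))/(1+11/800) = 4657/5000 ≈ 0.931400
step 4 [2y] swap r/2=373/18777: DF=(1 − 373/18777·(0.959900+0.938700+0.931400))/(1+373/18777) = 4627/5000 ≈ 0.925400

1 1/2 9599/10000
2 1 9387/10000
3 3/2 4657/5000
4 2 4627/5000
DF(0.5y) is solved at step 1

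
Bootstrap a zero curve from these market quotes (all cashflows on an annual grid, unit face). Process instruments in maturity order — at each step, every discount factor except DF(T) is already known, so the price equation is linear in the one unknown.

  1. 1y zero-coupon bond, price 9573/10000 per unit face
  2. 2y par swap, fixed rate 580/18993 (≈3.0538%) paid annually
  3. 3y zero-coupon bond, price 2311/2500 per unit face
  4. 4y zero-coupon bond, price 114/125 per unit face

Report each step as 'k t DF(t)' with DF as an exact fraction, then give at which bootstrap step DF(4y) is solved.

1 1 9573/10000
2 2 471/500
3 3 2311/2500
4 4 114/125
DF(4y) is solved at step 4

step 1 [1y] zero: DF = P = 9573/10000 ≈ 0.957300
step 2 [2y] swap r/1=580/18993: DF=(1 − 580/18993·(0.957300))/(1+580/18993) = 471/500 ≈ 0.942000
step 3 [3y] zero: DF = P = 2311/2500 ≈ 0.924400
step 4 [4y] zero: DF = P = 114/125 ≈ 0.912000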